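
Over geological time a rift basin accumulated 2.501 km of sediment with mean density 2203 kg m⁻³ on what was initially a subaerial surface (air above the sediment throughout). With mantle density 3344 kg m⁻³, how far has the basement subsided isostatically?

Subaerial load: s = t ρ_sed / ρ_m = 2.501 km × 2203/3344 = 1.65 km.

1.65 km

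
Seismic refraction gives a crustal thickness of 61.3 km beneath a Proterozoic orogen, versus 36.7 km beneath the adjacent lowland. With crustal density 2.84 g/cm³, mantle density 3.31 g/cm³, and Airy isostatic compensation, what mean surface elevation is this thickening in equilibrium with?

3.49 km

Excess crust Δ = 61.3 km − 36.7 km = 24.6 km, split between elevation h and root r with h + r = Δ.
Airy balance ρ_c h = (ρ_m − ρ_c) r gives r = h ρ_c/(ρ_m − ρ_c), so h (1 + ρ_c/(ρ_m − ρ_c)) = Δ, i.e. h = Δ (ρ_m − ρ_c)/ρ_m.
h = 24.6 km × 0.47/3.31 = 3.49 km.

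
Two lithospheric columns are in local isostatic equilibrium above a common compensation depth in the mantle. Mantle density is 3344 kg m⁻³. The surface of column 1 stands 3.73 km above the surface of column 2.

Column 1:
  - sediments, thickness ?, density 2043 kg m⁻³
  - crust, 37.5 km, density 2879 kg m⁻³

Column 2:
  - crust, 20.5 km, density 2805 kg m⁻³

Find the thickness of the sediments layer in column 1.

Take the compensation level at the base of the deeper column (depth z_c below the surface of column 1) and equate Σ ρ_i t_i down to z_c; mantle fills any gap and the z_c terms cancel.
Column 1: x×2043 + 37.5×2879 + (z_c − 37.5 − x)×3344
Column 2: 3.73×0 + 20.5×2805 + (z_c − 3.73 − 20.5)×3344
The z_c×3344 term appears on both sides and cancels. Collect the known terms of each column as K = Σ(ρt)_known − 3344 × (depth of known layers): K_1 = 107962.5 − 3344×37.5 = −17437.5; K_2 = 57502.5 − 3344×(3.73 + 20.5) = −23522.62.
Balance: K_1 − x×(3344 − 2043) = K_2, so x = (K_1 − K_2)/(3344 − 2043) = 6085.12/1301 = 4.68 km.

4.68 km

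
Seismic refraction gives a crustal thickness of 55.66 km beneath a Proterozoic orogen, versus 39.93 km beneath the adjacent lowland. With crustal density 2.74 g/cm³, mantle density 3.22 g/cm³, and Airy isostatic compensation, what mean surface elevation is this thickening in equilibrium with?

2.34 km

Excess crust Δ = 55.66 km − 39.93 km = 15.73 km, split between elevation h and root r with h + r = Δ.
Airy balance ρ_c h = (ρ_m − ρ_c) r gives r = h ρ_c/(ρ_m − ρ_c), so h (1 + ρ_c/(ρ_m − ρ_c)) = Δ, i.e. h = Δ (ρ_m − ρ_c)/ρ_m.
h = 15.73 km × 0.48/3.22 = 2.34 km.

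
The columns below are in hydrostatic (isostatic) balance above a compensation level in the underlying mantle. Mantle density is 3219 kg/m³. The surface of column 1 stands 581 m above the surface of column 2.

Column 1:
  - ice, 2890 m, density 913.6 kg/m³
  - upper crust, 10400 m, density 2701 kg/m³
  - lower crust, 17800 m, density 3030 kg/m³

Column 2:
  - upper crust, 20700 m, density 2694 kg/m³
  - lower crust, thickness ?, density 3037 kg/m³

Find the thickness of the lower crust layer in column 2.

Take the compensation level at the base of the deeper column (depth z_c below the surface of column 1) and equate Σ ρ_i t_i down to z_c; mantle fills any gap and the z_c terms cancel.
Column 1: 2890×913.6 + 10400×2701 + 17800×3030 + (z_c − 31090)×3219
Column 2: 581×0 + 20700×2694 + x×3037 + (z_c − 581 − 20700 − x)×3219
The z_c×3219 term appears on both sides and cancels. Collect the known terms of each column as K = Σ(ρt)_known − 3219 × (depth of known layers): K_1 = 84664704 − 3219×31090 = −15414006; K_2 = 55765800 − 3219×(581 + 20700) = −12737739.
Balance: K_1 = K_2 − x×(3219 − 3037), so x = (K_2 − K_1)/(3219 − 3037) = 2676270/182 = 14700 m.

14700 m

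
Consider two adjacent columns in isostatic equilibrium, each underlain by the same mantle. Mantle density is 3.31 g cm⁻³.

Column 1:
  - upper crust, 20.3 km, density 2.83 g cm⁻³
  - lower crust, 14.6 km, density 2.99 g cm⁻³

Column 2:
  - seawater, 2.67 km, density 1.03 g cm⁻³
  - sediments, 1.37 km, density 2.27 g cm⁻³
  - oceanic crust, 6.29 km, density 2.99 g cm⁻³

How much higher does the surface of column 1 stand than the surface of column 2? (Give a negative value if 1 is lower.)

For any compensation level in the mantle, the mantle terms cancel and isostasy reduces to e = (Σt_1 − Σt_2) − (Σ(ρt)_1 − Σ(ρt)_2) / ρ_m.
Σt_1 = 34.9 km; Σt_2 = 10.33 km; Σ(ρt)_1 = 101.103; Σ(ρt)_2 = 24.6671 (in km·g cm⁻³).
e = (34.9 − 10.33) − (101.103 − 24.6671) / 3.31 = 1.48 km.

1.48 km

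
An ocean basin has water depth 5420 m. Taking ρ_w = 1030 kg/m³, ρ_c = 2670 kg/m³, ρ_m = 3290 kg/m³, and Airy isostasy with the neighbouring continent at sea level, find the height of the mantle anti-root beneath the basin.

14300 m

Isostatic balance requires: replacing crust with seawater at the top is compensated by replacing crust with mantle at the base: d (ρ_c − ρ_w) = a (ρ_m − ρ_c).
a = d (ρ_c − ρ_w)/(ρ_m − ρ_c) = 5420 m × 1640/620 = 14300 m.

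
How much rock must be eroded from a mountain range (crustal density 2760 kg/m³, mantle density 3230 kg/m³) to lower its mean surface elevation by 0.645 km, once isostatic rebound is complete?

Net drop Δ = e − u = e − e ρ_c/ρ_m = e (ρ_m − ρ_c)/ρ_m.
e = Δ ρ_m/(ρ_m − ρ_c) = 0.645 km × 3230/470 = 4.43 km.

4.43 km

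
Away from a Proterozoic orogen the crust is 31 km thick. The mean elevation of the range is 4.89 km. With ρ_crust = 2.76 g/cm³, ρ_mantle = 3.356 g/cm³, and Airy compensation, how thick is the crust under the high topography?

58.5 km

Root depth r = h ρ_c / (ρ_m − ρ_c) = 4.89 km × 2.76 / 0.596 = 22.64 km.
Total thickness = T + h + r = 31 km + 4.89 km + 22.64 km = 58.5 km.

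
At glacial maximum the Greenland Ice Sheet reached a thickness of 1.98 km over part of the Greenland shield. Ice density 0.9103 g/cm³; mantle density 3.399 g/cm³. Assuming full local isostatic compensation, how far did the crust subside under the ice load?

0.53 km

Equating mass per unit area of the two columns: the ice load ρ_ice t is balanced by mantle displaced below, ρ_m s.
s = t ρ_ice / ρ_m = 1.98 km × 0.9103/3.399 = 0.53 km.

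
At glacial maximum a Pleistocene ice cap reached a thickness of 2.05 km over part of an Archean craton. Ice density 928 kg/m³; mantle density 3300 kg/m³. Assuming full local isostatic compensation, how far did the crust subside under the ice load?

0.576 km

By Archimedes' principle applied to the lithosphere: the ice load ρ_ice t is balanced by mantle displaced below, ρ_m s.
s = t ρ_ice / ρ_m = 2.05 km × 928/3300 = 0.576 km.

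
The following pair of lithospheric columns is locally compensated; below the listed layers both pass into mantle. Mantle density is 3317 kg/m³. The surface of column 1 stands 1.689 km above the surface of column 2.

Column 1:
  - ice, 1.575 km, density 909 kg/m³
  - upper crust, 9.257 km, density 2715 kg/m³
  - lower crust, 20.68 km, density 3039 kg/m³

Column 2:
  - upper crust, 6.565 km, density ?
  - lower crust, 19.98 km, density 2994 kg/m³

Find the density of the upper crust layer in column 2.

Take the compensation level at the base of the deeper column (depth z_c below the surface of column 1) and equate Σ ρ_i t_i down to z_c; mantle fills any gap and the z_c terms cancel.
Column 1: 1.575×909 + 9.257×2715 + 20.68×3039 + (z_c − 31.512)×3317
Column 2: 1.689×0 + 6.565×ρ + 19.98×2994 + (z_c − 1.689 − 26.545)×3317
The z_c×3317 term appears on both sides and cancels. Collect the known terms of each column as K = Σ(ρt)_known − 3317 × (depth of known layers): K_1 = 89410.95 − 3317×31.512 = −15114.354; K_2 = 59820.12 − 3317×(1.689 + 26.545) = −33832.058.
Balance: K_1 = K_2 + 6.565×ρ, so ρ = (K_1 − K_2)/6.565 = 18717.7/6.565 = 2850 kg/m³.

2850 kg/m³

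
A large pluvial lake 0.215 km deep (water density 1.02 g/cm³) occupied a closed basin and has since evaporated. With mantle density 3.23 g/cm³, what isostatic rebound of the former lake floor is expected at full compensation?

0.0679 km

u = d ρ_w/ρ_m = 0.215 km × 1.02/3.23 = 0.0679 km.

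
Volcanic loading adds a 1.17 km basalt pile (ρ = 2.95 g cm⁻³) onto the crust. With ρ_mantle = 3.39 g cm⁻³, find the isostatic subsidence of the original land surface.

Subaerial loading: s = t ρ_load / ρ_m.
s = 1.17 km × 2.95/3.39 = 1.02 km.

1.02 km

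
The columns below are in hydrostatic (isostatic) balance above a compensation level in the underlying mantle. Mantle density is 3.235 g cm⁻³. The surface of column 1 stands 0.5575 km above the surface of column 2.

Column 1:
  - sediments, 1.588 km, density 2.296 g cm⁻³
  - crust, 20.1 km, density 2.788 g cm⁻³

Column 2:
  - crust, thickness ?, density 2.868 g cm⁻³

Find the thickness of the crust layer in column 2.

Take the compensation level at the base of the deeper column (depth z_c below the surface of column 1) and equate Σ ρ_i t_i down to z_c; mantle fills any gap and the z_c terms cancel.
Column 1: 1.588×2.296 + 20.1×2.788 + (z_c − 21.688)×3.235
Column 2: 0.5575×0 + x×2.868 + (z_c − 0.5575 − 0 − x)×3.235
The z_c×3.235 term appears on both sides and cancels. Collect the known terms of each column as K = Σ(ρt)_known − 3.235 × (depth of known layers): K_1 = 59.684848 − 3.235×21.688 = −10.475832; K_2 = 0 − 3.235×(0.5575 + 0) = −1.8035125.
Balance: K_1 = K_2 − x×(3.235 − 2.868), so x = (K_2 − K_1)/(3.235 − 2.868) = 8.67232/0.367 = 23.6 km.

23.6 km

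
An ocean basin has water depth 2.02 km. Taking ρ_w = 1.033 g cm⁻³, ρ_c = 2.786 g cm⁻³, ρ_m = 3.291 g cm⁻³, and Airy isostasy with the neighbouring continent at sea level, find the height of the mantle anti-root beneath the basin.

7.01 km

By Archimedes' principle applied to the lithosphere: replacing crust with seawater at the top is compensated by replacing crust with mantle at the base: d (ρ_c − ρ_w) = a (ρ_m − ρ_c).
a = d (ρ_c − ρ_w)/(ρ_m − ρ_c) = 2.02 km × 1.753/0.505 = 7.01 km.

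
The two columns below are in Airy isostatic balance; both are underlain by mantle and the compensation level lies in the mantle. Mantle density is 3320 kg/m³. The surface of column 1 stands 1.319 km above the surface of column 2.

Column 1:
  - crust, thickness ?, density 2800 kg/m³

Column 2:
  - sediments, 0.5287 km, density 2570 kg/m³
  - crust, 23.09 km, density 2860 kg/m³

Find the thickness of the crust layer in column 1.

29.6 km

Take the compensation level at the base of the deeper column (depth z_c below the surface of column 1) and equate Σ ρ_i t_i down to z_c; mantle fills any gap and the z_c terms cancel.
Column 1: x×2800 + (z_c − 0 − x)×3320
Column 2: 1.319×0 + 0.5287×2570 + 23.09×2860 + (z_c − 1.319 − 23.6187)×3320
The z_c×3320 term appears on both sides and cancels. Collect the known terms of each column as K = Σ(ρt)_known − 3320 × (depth of known layers): K_1 = 0 − 3320×0 = 0; K_2 = 67396.159 − 3320×(1.319 + 23.6187) = −15397.005.
Balance: K_1 − x×(3320 − 2800) = K_2, so x = (K_1 − K_2)/(3320 − 2800) = 15397/520 = 29.6 km.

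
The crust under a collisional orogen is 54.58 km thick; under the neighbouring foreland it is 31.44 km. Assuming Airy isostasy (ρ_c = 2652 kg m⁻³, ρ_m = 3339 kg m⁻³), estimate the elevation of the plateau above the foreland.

Excess crust Δ = 54.58 km − 31.44 km = 23.14 km, split between elevation h and root r with h + r = Δ.
Airy balance ρ_c h = (ρ_m − ρ_c) r gives r = h ρ_c/(ρ_m − ρ_c), so h (1 + ρ_c/(ρ_m − ρ_c)) = Δ, i.e. h = Δ (ρ_m − ρ_c)/ρ_m.
h = 23.14 km × 687/3339 = 4.76 km.

4.76 km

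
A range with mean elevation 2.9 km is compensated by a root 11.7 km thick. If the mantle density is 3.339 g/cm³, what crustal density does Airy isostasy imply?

2.68 g/cm³

ρ_c h = (ρ_m − ρ_c) r → ρ_c (h + r) = ρ_m r → ρ_c = ρ_m r / (h + r).
ρ_c = 3.339 × 11.7 km / (2.9 km + 11.7 km) = 2.68 g/cm³.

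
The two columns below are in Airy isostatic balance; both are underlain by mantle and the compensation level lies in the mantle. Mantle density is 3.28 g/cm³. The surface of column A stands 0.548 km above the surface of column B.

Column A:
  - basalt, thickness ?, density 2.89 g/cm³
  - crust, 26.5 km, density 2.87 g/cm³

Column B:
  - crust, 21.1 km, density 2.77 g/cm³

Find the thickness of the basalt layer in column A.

Take the compensation level at the base of the deeper column (depth z_c below the surface of column A) and equate Σ ρ_i t_i down to z_c; mantle fills any gap and the z_c terms cancel.
Column A: x×2.89 + 26.5×2.87 + (z_c − 26.5 − x)×3.28
Column B: 0.548×0 + 21.1×2.77 + (z_c − 0.548 − 21.1)×3.28
The z_c×3.28 term appears on both sides and cancels. Collect the known terms of each column as K = Σ(ρt)_known − 3.28 × (depth of known layers): K_A = 76.055 − 3.28×26.5 = −10.865; K_B = 58.447 − 3.28×(0.548 + 21.1) = −12.55844.
Balance: K_A − x×(3.28 − 2.89) = K_B, so x = (K_A − K_B)/(3.28 − 2.89) = 1.69344/0.39 = 4.34 km.

4.34 km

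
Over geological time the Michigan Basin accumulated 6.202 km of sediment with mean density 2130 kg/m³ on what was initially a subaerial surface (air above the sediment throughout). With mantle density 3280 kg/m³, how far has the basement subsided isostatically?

4.03 km

Subaerial load: s = t ρ_sed / ρ_m = 6.202 km × 2130/3280 = 4.03 km.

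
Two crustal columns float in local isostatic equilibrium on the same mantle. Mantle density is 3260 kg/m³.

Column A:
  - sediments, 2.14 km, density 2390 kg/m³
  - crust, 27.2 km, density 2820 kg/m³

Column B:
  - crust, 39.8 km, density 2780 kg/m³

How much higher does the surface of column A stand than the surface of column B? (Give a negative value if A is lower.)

−1.62 km

For any compensation level in the mantle, the mantle terms cancel and isostasy reduces to e = (Σt_A − Σt_B) − (Σ(ρt)_A − Σ(ρt)_B) / ρ_m.
Σt_A = 29.34 km; Σt_B = 39.8 km; Σ(ρt)_A = 81818.6; Σ(ρt)_B = 110644 (in km·kg/m³).
e = (29.34 − 39.8) − (81818.6 − 110644) / 3260 = −1.62 km.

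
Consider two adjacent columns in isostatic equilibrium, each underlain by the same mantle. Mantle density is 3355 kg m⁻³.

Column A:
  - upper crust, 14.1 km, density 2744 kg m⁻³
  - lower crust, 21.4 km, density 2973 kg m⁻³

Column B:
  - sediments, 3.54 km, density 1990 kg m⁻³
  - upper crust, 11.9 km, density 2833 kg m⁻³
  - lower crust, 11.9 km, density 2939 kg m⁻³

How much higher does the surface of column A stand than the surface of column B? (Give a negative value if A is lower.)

0.237 km

For any compensation level in the mantle, the mantle terms cancel and isostasy reduces to e = (Σt_A − Σt_B) − (Σ(ρt)_A − Σ(ρt)_B) / ρ_m.
Σt_A = 35.5 km; Σt_B = 27.34 km; Σ(ρt)_A = 102312.6; Σ(ρt)_B = 75731.4 (in km·kg m⁻³).
e = (35.5 − 27.34) − (102312.6 − 75731.4) / 3355 = 0.237 km.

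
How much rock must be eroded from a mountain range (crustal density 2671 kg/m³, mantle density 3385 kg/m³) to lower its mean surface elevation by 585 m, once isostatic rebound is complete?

2770 m

Net drop Δ = e − u = e − e ρ_c/ρ_m = e (ρ_m − ρ_c)/ρ_m.
e = Δ ρ_m/(ρ_m − ρ_c) = 585 m × 3385/714 = 2770 m.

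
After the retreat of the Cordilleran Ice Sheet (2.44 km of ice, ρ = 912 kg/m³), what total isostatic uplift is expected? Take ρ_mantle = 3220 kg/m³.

Removing the load lets mantle flow back in; uplift u satisfies ρ_ice t = ρ_m u.
u = t ρ_ice/ρ_m = 2.44 km × 912/3220 = 0.691 km.

0.691 km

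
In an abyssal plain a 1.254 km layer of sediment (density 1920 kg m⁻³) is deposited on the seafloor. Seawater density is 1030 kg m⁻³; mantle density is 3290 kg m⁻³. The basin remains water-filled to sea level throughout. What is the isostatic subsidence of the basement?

0.494 km

Submarine loading: the sediment displaces seawater, and the subsidence is in turn flooded, so s (ρ_m − ρ_w) = t (ρ_sed − ρ_w).
s = 1.254 km × (1920 − 1030) / (3290 − 1030) = 0.494 km.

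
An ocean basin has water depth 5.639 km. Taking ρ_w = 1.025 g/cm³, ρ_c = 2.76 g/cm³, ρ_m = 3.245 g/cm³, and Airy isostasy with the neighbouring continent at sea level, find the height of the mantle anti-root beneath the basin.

20.2 km

Balancing pressure at the compensation depth: replacing crust with seawater at the top is compensated by replacing crust with mantle at the base: d (ρ_c − ρ_w) = a (ρ_m − ρ_c).
a = d (ρ_c − ρ_w)/(ρ_m − ρ_c) = 5.639 km × 1.735/0.485 = 20.2 km.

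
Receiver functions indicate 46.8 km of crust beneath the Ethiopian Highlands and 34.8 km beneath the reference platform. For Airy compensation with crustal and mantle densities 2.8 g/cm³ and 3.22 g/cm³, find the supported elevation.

Excess crust Δ = 46.8 km − 34.8 km = 12 km, split between elevation h and root r with h + r = Δ.
Airy balance ρ_c h = (ρ_m − ρ_c) r gives r = h ρ_c/(ρ_m − ρ_c), so h (1 + ρ_c/(ρ_m − ρ_c)) = Δ, i.e. h = Δ (ρ_m − ρ_c)/ρ_m.
h = 12 km × 0.42/3.22 = 1.57 km.

1.57 km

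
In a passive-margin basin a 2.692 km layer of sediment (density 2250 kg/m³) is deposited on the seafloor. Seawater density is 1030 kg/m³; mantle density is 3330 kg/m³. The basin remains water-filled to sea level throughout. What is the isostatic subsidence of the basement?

1.43 km

Submarine loading: the sediment displaces seawater, and the subsidence is in turn flooded, so s (ρ_m − ρ_w) = t (ρ_sed − ρ_w).
s = 2.692 km × (2250 − 1030) / (3330 − 1030) = 1.43 km.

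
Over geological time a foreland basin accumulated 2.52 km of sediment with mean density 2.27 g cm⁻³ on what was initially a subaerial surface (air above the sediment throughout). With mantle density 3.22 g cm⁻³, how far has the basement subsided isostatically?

Subaerial load: s = t ρ_sed / ρ_m = 2.52 km × 2.27/3.22 = 1.78 km.

1.78 km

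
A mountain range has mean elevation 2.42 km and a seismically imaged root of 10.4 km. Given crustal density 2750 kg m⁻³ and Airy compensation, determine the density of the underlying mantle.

3390 kg m⁻³

Airy balance: ρ_c h = (ρ_m − ρ_c) r → ρ_m = ρ_c (1 + h/r).
ρ_m = 2750 × (1 + 2.42 km/10.4 km) = 3390 kg m⁻³.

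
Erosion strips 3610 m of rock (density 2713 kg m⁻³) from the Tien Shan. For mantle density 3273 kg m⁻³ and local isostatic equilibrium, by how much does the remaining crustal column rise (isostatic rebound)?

2990 m

Unloading: uplift u = e ρ_c/ρ_m = 3610 m × 2713/3273 = 2990 m.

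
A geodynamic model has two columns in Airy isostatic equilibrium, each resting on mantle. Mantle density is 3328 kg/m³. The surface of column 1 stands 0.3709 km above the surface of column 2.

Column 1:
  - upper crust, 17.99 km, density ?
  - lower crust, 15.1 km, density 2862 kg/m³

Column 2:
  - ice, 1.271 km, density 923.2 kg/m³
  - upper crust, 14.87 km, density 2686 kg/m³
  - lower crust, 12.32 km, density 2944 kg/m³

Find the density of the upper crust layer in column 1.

2690 kg/m³

Take the compensation level at the base of the deeper column (depth z_c below the surface of column 1) and equate Σ ρ_i t_i down to z_c; mantle fills any gap and the z_c terms cancel.
Column 1: 17.99×ρ + 15.1×2862 + (z_c − 33.09)×3328
Column 2: 0.3709×0 + 1.271×923.2 + 14.87×2686 + 12.32×2944 + (z_c − 0.3709 − 28.461)×3328
The z_c×3328 term appears on both sides and cancels. Collect the known terms of each column as K = Σ(ρt)_known − 3328 × (depth of known layers): K_1 = 43216.2 − 3328×33.09 = −66907.32; K_2 = 77384.2872 − 3328×(0.3709 + 28.461) = −18568.276.
Balance: K_1 + 17.99×ρ = K_2, so ρ = (K_2 − K_1)/17.99 = 48339/17.99 = 2690 kg/m³.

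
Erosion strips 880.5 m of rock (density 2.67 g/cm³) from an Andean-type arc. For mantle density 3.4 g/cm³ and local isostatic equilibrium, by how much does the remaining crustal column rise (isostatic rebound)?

691 m

Unloading: uplift u = e ρ_c/ρ_m = 880.5 m × 2.67/3.4 = 691 m.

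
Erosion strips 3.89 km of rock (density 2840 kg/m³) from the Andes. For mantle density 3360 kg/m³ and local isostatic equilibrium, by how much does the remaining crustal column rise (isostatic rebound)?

Unloading: uplift u = e ρ_c/ρ_m = 3.89 km × 2840/3360 = 3.29 km.

3.29 km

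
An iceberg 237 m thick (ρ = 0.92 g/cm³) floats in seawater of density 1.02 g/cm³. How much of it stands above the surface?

23.2 m

Floating equilibrium: submerged depth d = t ρ_obj/ρ_fluid = 237 m × 0.92/1.02 = 213.8 m.
Freeboard = t − d = 237 m − 213.8 m = 23.2 m.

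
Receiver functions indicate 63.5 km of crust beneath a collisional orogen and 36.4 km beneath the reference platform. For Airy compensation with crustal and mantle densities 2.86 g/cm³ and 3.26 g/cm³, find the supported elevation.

3.33 km

Excess crust Δ = 63.5 km − 36.4 km = 27.1 km, split between elevation h and root r with h + r = Δ.
Airy balance ρ_c h = (ρ_m − ρ_c) r gives r = h ρ_c/(ρ_m − ρ_c), so h (1 + ρ_c/(ρ_m − ρ_c)) = Δ, i.e. h = Δ (ρ_m − ρ_c)/ρ_m.
h = 27.1 km × 0.4/3.26 = 3.33 km.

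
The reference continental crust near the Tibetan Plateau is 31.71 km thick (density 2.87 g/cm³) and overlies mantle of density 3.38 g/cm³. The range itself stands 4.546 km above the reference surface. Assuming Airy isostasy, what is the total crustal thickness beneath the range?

61.8 km

Root depth r = h ρ_c / (ρ_m − ρ_c) = 4.546 km × 2.87 / 0.51 = 25.58 km.
Total thickness = T + h + r = 31.71 km + 4.546 km + 25.58 km = 61.8 km.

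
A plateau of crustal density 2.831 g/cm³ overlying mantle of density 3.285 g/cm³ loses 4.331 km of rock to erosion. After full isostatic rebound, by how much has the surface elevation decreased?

Rebound u = e ρ_c/ρ_m = 4.331 km × 2.831/3.285 = 3.732 km.
Net surface drop = e − u = 4.331 km − 3.732 km = e (ρ_m − ρ_c)/ρ_m = 0.599 km.

0.599 km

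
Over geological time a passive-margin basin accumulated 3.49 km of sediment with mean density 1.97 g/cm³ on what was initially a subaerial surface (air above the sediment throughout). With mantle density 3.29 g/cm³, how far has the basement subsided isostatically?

2.09 km

Subaerial load: s = t ρ_sed / ρ_m = 3.49 km × 1.97/3.29 = 2.09 km.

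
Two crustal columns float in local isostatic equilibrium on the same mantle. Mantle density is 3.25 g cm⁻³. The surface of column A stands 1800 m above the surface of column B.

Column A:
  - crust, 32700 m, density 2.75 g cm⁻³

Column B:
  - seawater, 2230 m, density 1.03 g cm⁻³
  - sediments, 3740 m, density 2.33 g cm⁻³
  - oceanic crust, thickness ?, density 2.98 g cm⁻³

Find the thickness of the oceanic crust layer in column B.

7810 m

Take the compensation level at the base of the deeper column (depth z_c below the surface of column A) and equate Σ ρ_i t_i down to z_c; mantle fills any gap and the z_c terms cancel.
Column A: 32700×2.75 + (z_c − 32700)×3.25
Column B: 1800×0 + 2230×1.03 + 3740×2.33 + x×2.98 + (z_c − 1800 − 5970 − x)×3.25
The z_c×3.25 term appears on both sides and cancels. Collect the known terms of each column as K = Σ(ρt)_known − 3.25 × (depth of known layers): K_A = 89925 − 3.25×32700 = −16350; K_B = 11011.1 − 3.25×(1800 + 5970) = −14241.4.
Balance: K_A = K_B − x×(3.25 − 2.98), so x = (K_B − K_A)/(3.25 − 2.98) = 2108.6/0.27 = 7810 m.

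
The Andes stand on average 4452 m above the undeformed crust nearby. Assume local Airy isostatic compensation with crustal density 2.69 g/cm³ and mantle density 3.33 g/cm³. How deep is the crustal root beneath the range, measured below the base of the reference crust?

18700 m

Balancing pressure at the compensation depth: the weight of the topography is balanced by the buoyancy of the root, ρ_c h = (ρ_m − ρ_c) r.
r = h · ρ_c / (ρ_m − ρ_c) = 4452 m × 2.69 / (3.33 − 2.69) = 18700 m.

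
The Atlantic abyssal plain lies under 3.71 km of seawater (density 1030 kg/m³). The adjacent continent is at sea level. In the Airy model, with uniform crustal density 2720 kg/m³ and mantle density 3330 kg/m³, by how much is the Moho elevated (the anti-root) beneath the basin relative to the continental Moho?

10.3 km

Balancing pressure at the compensation depth: replacing crust with seawater at the top is compensated by replacing crust with mantle at the base: d (ρ_c − ρ_w) = a (ρ_m − ρ_c).
a = d (ρ_c − ρ_w)/(ρ_m − ρ_c) = 3.71 km × 1690/610 = 10.3 km.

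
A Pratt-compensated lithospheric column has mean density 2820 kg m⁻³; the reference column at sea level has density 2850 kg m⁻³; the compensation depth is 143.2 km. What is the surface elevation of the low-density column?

ρ_ref D = ρ (D + h) → h = D (ρ_ref − ρ)/ρ.
h = 143.2 km × (2850 − 2820)/2820 = 1.52 km.

1.52 km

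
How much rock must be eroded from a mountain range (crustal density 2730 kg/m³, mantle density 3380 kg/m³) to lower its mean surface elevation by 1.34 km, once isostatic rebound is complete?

6.97 km

Net drop Δ = e − u = e − e ρ_c/ρ_m = e (ρ_m − ρ_c)/ρ_m.
e = Δ ρ_m/(ρ_m − ρ_c) = 1.34 km × 3380/650 = 6.97 km.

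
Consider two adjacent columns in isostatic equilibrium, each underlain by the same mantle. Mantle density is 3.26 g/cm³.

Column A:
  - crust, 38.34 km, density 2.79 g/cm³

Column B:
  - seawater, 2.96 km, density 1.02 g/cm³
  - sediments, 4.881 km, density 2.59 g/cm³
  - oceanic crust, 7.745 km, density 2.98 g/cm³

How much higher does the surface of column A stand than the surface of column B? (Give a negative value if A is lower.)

1.83 km

For any compensation level in the mantle, the mantle terms cancel and isostasy reduces to e = (Σt_A − Σt_B) − (Σ(ρt)_A − Σ(ρt)_B) / ρ_m.
Σt_A = 38.34 km; Σt_B = 15.586 km; Σ(ρt)_A = 106.9686; Σ(ρt)_B = 38.74109 (in km·g/cm³).
e = (38.34 − 15.586) − (106.9686 − 38.74109) / 3.26 = 1.83 km.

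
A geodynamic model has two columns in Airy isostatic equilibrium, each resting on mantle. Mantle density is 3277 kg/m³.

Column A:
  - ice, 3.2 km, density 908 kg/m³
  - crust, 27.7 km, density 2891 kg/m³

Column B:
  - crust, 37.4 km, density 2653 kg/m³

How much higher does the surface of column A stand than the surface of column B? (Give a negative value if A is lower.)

For any compensation level in the mantle, the mantle terms cancel and isostasy reduces to e = (Σt_A − Σt_B) − (Σ(ρt)_A − Σ(ρt)_B) / ρ_m.
Σt_A = 30.9 km; Σt_B = 37.4 km; Σ(ρt)_A = 82986.3; Σ(ρt)_B = 99222.2 (in km·kg/m³).
e = (30.9 − 37.4) − (82986.3 − 99222.2) / 3277 = −1.55 km.

−1.55 km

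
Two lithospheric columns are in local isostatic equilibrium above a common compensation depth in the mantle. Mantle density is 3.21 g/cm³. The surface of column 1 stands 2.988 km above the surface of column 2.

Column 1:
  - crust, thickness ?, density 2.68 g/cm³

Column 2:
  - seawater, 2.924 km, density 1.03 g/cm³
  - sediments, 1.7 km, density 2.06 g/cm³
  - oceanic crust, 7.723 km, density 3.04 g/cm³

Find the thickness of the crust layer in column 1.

36.3 km

Take the compensation level at the base of the deeper column (depth z_c below the surface of column 1) and equate Σ ρ_i t_i down to z_c; mantle fills any gap and the z_c terms cancel.
Column 1: x×2.68 + (z_c − 0 − x)×3.21
Column 2: 2.988×0 + 2.924×1.03 + 1.7×2.06 + 7.723×3.04 + (z_c − 2.988 − 12.347)×3.21
The z_c×3.21 term appears on both sides and cancels. Collect the known terms of each column as K = Σ(ρt)_known − 3.21 × (depth of known layers): K_1 = 0 − 3.21×0 = 0; K_2 = 29.99164 − 3.21×(2.988 + 12.347) = −19.23371.
Balance: K_1 − x×(3.21 − 2.68) = K_2, so x = (K_1 − K_2)/(3.21 − 2.68) = 19.2337/0.53 = 36.3 km.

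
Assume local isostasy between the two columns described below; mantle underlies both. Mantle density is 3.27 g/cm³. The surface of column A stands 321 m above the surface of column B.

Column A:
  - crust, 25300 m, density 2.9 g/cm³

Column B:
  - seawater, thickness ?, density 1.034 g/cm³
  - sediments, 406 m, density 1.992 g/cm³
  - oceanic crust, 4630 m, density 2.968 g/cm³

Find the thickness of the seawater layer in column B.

2860 m

Take the compensation level at the base of the deeper column (depth z_c below the surface of column A) and equate Σ ρ_i t_i down to z_c; mantle fills any gap and the z_c terms cancel.
Column A: 25300×2.9 + (z_c − 25300)×3.27
Column B: 321×0 + x×1.034 + 406×1.992 + 4630×2.968 + (z_c − 321 − 5036 − x)×3.27
The z_c×3.27 term appears on both sides and cancels. Collect the known terms of each column as K = Σ(ρt)_known − 3.27 × (depth of known layers): K_A = 73370 − 3.27×25300 = −9361; K_B = 14550.592 − 3.27×(321 + 5036) = −2966.798.
Balance: K_A = K_B − x×(3.27 − 1.034), so x = (K_B − K_A)/(3.27 − 1.034) = 6394.2/2.236 = 2860 m.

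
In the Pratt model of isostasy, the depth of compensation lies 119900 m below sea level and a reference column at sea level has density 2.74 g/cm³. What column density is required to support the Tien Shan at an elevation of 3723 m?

Pratt balance: ρ_ref D = ρ (D + h).
ρ = ρ_ref D/(D + h) = 2.74 × 119900 m/(119900 m + 3723 m) = 2.66 g/cm³.

2.66 g/cm³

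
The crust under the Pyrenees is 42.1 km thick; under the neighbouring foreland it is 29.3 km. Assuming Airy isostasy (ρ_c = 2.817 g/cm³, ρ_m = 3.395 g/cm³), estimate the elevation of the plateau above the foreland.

Excess crust Δ = 42.1 km − 29.3 km = 12.8 km, split between elevation h and root r with h + r = Δ.
Airy balance ρ_c h = (ρ_m − ρ_c) r gives r = h ρ_c/(ρ_m − ρ_c), so h (1 + ρ_c/(ρ_m − ρ_c)) = Δ, i.e. h = Δ (ρ_m − ρ_c)/ρ_m.
h = 12.8 km × 0.578/3.395 = 2.18 km.

2.18 km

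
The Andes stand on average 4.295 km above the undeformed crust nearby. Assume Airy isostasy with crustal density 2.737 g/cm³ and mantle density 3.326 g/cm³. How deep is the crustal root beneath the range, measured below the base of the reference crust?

Balancing pressure at the compensation depth: the weight of the topography is balanced by the buoyancy of the root, ρ_c h = (ρ_m − ρ_c) r.
r = h · ρ_c / (ρ_m − ρ_c) = 4.295 km × 2.737 / (3.326 − 2.737) = 20 km.

20 km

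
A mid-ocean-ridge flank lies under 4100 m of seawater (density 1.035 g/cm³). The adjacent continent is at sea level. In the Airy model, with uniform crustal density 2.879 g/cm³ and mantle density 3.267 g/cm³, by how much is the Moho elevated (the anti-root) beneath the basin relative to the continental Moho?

19500 m

By Archimedes' principle applied to the lithosphere: replacing crust with seawater at the top is compensated by replacing crust with mantle at the base: d (ρ_c − ρ_w) = a (ρ_m − ρ_c).
a = d (ρ_c − ρ_w)/(ρ_m − ρ_c) = 4100 m × 1.844/0.388 = 19500 m.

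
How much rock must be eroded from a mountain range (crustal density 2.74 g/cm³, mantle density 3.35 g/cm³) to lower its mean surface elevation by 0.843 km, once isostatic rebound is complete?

4.63 km

Net drop Δ = e − u = e − e ρ_c/ρ_m = e (ρ_m − ρ_c)/ρ_m.
e = Δ ρ_m/(ρ_m − ρ_c) = 0.843 km × 3.35/0.61 = 4.63 km.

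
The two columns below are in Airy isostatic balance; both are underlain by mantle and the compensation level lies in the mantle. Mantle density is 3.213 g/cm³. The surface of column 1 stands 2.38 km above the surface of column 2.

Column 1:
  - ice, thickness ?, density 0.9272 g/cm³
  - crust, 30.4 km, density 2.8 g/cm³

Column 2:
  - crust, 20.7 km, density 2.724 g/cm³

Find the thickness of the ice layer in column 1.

Take the compensation level at the base of the deeper column (depth z_c below the surface of column 1) and equate Σ ρ_i t_i down to z_c; mantle fills any gap and the z_c terms cancel.
Column 1: x×0.9272 + 30.4×2.8 + (z_c − 30.4 − x)×3.213
Column 2: 2.38×0 + 20.7×2.724 + (z_c − 2.38 − 20.7)×3.213
The z_c×3.213 term appears on both sides and cancels. Collect the known terms of each column as K = Σ(ρt)_known − 3.213 × (depth of known layers): K_1 = 85.12 − 3.213×30.4 = −12.5552; K_2 = 56.3868 − 3.213×(2.38 + 20.7) = −17.76924.
Balance: K_1 − x×(3.213 − 0.9272) = K_2, so x = (K_1 − K_2)/(3.213 − 0.9272) = 5.21404/2.2858 = 2.28 km.

2.28 km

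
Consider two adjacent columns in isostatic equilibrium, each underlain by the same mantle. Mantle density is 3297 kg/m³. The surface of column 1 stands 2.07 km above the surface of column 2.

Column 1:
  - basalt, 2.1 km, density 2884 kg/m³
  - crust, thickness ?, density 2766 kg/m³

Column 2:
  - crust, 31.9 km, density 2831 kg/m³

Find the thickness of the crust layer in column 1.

Take the compensation level at the base of the deeper column (depth z_c below the surface of column 1) and equate Σ ρ_i t_i down to z_c; mantle fills any gap and the z_c terms cancel.
Column 1: 2.1×2884 + x×2766 + (z_c − 2.1 − x)×3297
Column 2: 2.07×0 + 31.9×2831 + (z_c − 2.07 − 31.9)×3297
The z_c×3297 term appears on both sides and cancels. Collect the known terms of each column as K = Σ(ρt)_known − 3297 × (depth of known layers): K_1 = 6056.4 − 3297×2.1 = −867.3; K_2 = 90308.9 − 3297×(2.07 + 31.9) = −21690.19.
Balance: K_1 − x×(3297 − 2766) = K_2, so x = (K_1 − K_2)/(3297 − 2766) = 20822.9/531 = 39.2 km.

39.2 km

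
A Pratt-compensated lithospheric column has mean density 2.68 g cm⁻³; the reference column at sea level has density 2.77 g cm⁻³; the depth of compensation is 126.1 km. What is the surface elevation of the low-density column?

4.23 km

ρ_ref D = ρ (D + h) → h = D (ρ_ref − ρ)/ρ.
h = 126.1 km × (2.77 − 2.68)/2.68 = 4.23 km.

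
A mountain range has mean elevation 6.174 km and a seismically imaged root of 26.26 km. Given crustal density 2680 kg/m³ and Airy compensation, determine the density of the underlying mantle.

Airy balance: ρ_c h = (ρ_m − ρ_c) r → ρ_m = ρ_c (1 + h/r).
ρ_m = 2680 × (1 + 6.174 km/26.26 km) = 3310 kg/m³.

3310 kg/m³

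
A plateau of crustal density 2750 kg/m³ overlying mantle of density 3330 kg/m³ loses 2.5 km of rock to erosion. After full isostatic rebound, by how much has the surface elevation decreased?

0.435 km

Rebound u = e ρ_c/ρ_m = 2.5 km × 2750/3330 = 2.065 km.
Net surface drop = e − u = 2.5 km − 2.065 km = e (ρ_m − ρ_c)/ρ_m = 0.435 km.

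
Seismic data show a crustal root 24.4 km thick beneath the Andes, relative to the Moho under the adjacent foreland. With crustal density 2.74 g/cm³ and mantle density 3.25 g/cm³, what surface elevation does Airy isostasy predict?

By Archimedes' principle applied to the lithosphere: ρ_c h = (ρ_m − ρ_c) r.
h = r (ρ_m − ρ_c) / ρ_c = 24.4 km × (3.25 − 2.74) / 2.74 = 4.54 km.

4.54 km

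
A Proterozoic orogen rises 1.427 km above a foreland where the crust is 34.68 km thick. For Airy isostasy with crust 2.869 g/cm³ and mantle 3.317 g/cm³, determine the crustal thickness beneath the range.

Root depth r = h ρ_c / (ρ_m − ρ_c) = 1.427 km × 2.869 / 0.448 = 9.139 km.
Total thickness = T + h + r = 34.68 km + 1.427 km + 9.139 km = 45.2 km.

45.2 km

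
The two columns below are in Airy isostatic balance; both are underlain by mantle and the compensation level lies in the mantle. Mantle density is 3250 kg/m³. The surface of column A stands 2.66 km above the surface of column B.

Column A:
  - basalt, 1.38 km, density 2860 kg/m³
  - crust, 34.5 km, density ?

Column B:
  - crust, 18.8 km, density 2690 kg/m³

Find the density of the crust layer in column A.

2710 kg/m³

Take the compensation level at the base of the deeper column (depth z_c below the surface of column A) and equate Σ ρ_i t_i down to z_c; mantle fills any gap and the z_c terms cancel.
Column A: 1.38×2860 + 34.5×ρ + (z_c − 35.88)×3250
Column B: 2.66×0 + 18.8×2690 + (z_c − 2.66 − 18.8)×3250
The z_c×3250 term appears on both sides and cancels. Collect the known terms of each column as K = Σ(ρt)_known − 3250 × (depth of known layers): K_A = 3946.8 − 3250×35.88 = −112663.2; K_B = 50572 − 3250×(2.66 + 18.8) = −19173.
Balance: K_A + 34.5×ρ = K_B, so ρ = (K_B − K_A)/34.5 = 93490.2/34.5 = 2710 kg/m³.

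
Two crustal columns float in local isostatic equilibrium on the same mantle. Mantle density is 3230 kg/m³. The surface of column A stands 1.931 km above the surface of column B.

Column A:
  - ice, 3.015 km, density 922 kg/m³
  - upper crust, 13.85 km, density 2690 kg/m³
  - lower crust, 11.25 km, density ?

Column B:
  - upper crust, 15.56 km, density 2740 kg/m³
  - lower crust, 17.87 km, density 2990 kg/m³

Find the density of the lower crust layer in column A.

Take the compensation level at the base of the deeper column (depth z_c below the surface of column A) and equate Σ ρ_i t_i down to z_c; mantle fills any gap and the z_c terms cancel.
Column A: 3.015×922 + 13.85×2690 + 11.25×ρ + (z_c − 28.115)×3230
Column B: 1.931×0 + 15.56×2740 + 17.87×2990 + (z_c − 1.931 − 33.43)×3230
The z_c×3230 term appears on both sides and cancels. Collect the known terms of each column as K = Σ(ρt)_known − 3230 × (depth of known layers): K_A = 40036.33 − 3230×28.115 = −50775.12; K_B = 96065.7 − 3230×(1.931 + 33.43) = −18150.33.
Balance: K_A + 11.25×ρ = K_B, so ρ = (K_B − K_A)/11.25 = 32624.8/11.25 = 2900 kg/m³.

2900 kg/m³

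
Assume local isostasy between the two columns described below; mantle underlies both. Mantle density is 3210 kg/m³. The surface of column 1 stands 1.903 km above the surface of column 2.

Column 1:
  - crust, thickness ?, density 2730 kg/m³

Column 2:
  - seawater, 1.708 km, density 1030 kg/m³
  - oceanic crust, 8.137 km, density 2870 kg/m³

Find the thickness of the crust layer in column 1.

Take the compensation level at the base of the deeper column (depth z_c below the surface of column 1) and equate Σ ρ_i t_i down to z_c; mantle fills any gap and the z_c terms cancel.
Column 1: x×2730 + (z_c − 0 − x)×3210
Column 2: 1.903×0 + 1.708×1030 + 8.137×2870 + (z_c − 1.903 − 9.845)×3210
The z_c×3210 term appears on both sides and cancels. Collect the known terms of each column as K = Σ(ρt)_known − 3210 × (depth of known layers): K_1 = 0 − 3210×0 = 0; K_2 = 25112.43 − 3210×(1.903 + 9.845) = −12598.65.
Balance: K_1 − x×(3210 − 2730) = K_2, so x = (K_1 − K_2)/(3210 − 2730) = 12598.6/480 = 26.2 km.

26.2 km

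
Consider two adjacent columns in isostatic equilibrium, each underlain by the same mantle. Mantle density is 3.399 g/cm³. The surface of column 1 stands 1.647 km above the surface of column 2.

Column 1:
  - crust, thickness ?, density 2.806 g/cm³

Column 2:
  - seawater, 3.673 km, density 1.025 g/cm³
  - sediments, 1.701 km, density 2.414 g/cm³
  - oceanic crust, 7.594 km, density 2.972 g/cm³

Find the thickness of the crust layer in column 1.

32.4 km

Take the compensation level at the base of the deeper column (depth z_c below the surface of column 1) and equate Σ ρ_i t_i down to z_c; mantle fills any gap and the z_c terms cancel.
Column 1: x×2.806 + (z_c − 0 − x)×3.399
Column 2: 1.647×0 + 3.673×1.025 + 1.701×2.414 + 7.594×2.972 + (z_c − 1.647 − 12.968)×3.399
The z_c×3.399 term appears on both sides and cancels. Collect the known terms of each column as K = Σ(ρt)_known − 3.399 × (depth of known layers): K_1 = 0 − 3.399×0 = 0; K_2 = 30.440407 − 3.399×(1.647 + 12.968) = −19.235978.
Balance: K_1 − x×(3.399 − 2.806) = K_2, so x = (K_1 − K_2)/(3.399 − 2.806) = 19.236/0.593 = 32.4 km.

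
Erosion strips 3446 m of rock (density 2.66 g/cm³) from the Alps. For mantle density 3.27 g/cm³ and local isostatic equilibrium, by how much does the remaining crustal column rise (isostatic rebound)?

2800 m

Unloading: uplift u = e ρ_c/ρ_m = 3446 m × 2.66/3.27 = 2800 m.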